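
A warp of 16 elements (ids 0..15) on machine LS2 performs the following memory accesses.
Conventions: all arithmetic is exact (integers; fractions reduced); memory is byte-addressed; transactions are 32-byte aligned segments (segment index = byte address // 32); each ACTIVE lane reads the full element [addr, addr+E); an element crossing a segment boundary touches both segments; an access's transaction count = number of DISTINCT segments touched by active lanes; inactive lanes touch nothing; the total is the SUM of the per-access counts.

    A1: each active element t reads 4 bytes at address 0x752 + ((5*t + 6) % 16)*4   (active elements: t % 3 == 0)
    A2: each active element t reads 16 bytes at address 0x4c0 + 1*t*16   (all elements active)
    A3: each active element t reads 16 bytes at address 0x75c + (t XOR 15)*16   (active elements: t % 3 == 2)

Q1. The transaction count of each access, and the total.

A1: 2 transactions
A2: 8 transactions
A3: 7 transactions

Answer: 2,8,7; total 17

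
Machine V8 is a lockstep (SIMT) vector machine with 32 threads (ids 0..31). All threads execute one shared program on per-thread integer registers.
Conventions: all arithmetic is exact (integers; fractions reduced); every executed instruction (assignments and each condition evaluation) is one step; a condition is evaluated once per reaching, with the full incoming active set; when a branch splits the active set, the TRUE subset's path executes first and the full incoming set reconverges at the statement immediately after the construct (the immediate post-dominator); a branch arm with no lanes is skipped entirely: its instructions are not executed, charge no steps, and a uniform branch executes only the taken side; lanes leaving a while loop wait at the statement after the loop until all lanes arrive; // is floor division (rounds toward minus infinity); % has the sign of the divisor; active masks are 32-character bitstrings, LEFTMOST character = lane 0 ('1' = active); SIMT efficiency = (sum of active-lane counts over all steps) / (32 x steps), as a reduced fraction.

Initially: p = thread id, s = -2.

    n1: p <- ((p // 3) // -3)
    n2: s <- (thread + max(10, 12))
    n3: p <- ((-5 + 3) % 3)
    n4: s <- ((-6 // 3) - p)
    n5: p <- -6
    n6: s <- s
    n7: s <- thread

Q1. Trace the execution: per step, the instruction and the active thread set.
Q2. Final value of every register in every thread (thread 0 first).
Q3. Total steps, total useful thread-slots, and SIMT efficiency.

step 0: p <- ((p // 3) // -3)        11111111111111111111111111111111
step 1: s <- (thread + max(10, 12))  11111111111111111111111111111111
step 2: p <- ((-5 + 3) % 3)          11111111111111111111111111111111
step 3: s <- ((-6 // 3) - p)         11111111111111111111111111111111
step 4: p <- -6                      11111111111111111111111111111111
step 5: s <- s                       11111111111111111111111111111111
step 6: s <- thread                  11111111111111111111111111111111

Answer: 7 steps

p: -6,-6,-6,-6,-6,-6,-6,-6,-6,-6,-6,-6,-6,-6,-6,-6,-6,-6,-6,-6,-6,-6,-6,-6,-6,-6,-6,-6,-6,-6,-6,-6
s: 0,1,2,3,4,5,6,7,8,9,10,11,12,13,14,15,16,17,18,19,20,21,22,23,24,25,26,27,28,29,30,31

steps = 7; useful = 224; efficiency = 224/224 = 1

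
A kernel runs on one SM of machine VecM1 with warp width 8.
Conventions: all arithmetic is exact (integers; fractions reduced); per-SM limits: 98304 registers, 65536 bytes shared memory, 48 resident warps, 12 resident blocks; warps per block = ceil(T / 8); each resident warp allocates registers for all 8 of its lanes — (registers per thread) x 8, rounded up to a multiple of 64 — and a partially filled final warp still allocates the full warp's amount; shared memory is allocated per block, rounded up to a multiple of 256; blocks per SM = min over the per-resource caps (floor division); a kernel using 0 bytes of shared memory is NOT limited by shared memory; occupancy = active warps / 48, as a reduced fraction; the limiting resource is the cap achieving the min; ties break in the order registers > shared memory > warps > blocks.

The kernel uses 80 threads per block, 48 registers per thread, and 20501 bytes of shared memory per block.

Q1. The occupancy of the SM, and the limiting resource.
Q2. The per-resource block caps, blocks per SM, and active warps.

Answer: occupancy 5/8, limited by shared memory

registers: 25 blocks
shared memory: 3 blocks
warps: 4 blocks
blocks: 12 blocks

Answer: 3 blocks, 30 active warps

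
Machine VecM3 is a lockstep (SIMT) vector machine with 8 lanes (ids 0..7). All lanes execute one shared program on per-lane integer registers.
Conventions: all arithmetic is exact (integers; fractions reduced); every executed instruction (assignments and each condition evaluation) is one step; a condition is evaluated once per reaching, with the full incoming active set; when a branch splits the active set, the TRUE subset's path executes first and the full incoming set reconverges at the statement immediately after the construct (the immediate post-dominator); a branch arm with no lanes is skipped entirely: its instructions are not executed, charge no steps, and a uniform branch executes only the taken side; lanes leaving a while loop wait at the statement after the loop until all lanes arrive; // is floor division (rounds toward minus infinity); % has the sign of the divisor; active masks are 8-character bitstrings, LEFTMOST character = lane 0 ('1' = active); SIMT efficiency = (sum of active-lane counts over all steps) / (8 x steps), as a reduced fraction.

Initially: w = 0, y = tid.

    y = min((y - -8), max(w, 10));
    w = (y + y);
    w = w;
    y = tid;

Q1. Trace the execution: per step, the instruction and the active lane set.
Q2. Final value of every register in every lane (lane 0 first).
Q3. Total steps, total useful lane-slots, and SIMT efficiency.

step 0: y <- min((y - -8), max(w, 10)) 11111111
step 1: w <- (y + y)                 11111111
step 2: w <- w                       11111111
step 3: y <- tid                     11111111

Answer: 4 steps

w: 16,18,20,20,20,20,20,20
y: 0,1,2,3,4,5,6,7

steps = 4; useful = 32; efficiency = 32/32 = 1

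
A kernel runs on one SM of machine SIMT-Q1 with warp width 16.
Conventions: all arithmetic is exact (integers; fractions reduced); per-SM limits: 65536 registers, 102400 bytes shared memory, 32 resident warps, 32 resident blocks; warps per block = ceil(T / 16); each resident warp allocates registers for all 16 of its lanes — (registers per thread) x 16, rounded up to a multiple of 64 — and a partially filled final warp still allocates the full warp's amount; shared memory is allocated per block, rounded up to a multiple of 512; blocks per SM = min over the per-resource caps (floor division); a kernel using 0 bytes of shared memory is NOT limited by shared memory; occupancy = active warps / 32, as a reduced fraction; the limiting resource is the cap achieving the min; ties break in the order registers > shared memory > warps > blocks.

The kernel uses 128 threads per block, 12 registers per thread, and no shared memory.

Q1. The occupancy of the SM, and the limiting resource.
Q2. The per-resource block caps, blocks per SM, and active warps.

Answer: occupancy 1, limited by warps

registers: 42 blocks
shared memory: no limit (kernel uses none)
warps: 4 blocks
blocks: 32 blocks

Answer: 4 blocks, 32 active warps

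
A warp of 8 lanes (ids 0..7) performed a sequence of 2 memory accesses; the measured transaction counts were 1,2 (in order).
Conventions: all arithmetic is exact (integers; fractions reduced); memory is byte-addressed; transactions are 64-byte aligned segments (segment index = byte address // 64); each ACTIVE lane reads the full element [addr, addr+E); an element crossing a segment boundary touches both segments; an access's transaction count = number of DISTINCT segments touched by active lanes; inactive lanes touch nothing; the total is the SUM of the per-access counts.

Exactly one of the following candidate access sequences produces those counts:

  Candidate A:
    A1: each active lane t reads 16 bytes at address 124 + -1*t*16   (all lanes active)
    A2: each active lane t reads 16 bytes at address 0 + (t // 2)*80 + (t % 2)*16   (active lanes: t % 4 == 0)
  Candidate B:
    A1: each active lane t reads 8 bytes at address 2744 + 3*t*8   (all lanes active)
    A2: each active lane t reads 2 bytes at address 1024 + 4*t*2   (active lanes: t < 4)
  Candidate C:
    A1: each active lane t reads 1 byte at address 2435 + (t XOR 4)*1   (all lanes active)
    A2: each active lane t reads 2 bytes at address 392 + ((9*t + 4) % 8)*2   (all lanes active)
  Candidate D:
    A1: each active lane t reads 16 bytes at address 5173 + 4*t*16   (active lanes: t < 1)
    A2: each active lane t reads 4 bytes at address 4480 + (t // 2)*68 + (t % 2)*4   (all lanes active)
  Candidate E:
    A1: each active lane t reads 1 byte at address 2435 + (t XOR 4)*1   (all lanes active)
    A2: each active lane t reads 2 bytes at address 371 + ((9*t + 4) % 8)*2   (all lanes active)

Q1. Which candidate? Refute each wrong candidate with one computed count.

A: A1 gives 3 transactions, not 1
B: A1 gives 4 transactions, not 1
C: A2 gives 1 transaction, not 2
D: A1 gives 2 transactions, not 1
E: all counts match (1,2)

Answer: E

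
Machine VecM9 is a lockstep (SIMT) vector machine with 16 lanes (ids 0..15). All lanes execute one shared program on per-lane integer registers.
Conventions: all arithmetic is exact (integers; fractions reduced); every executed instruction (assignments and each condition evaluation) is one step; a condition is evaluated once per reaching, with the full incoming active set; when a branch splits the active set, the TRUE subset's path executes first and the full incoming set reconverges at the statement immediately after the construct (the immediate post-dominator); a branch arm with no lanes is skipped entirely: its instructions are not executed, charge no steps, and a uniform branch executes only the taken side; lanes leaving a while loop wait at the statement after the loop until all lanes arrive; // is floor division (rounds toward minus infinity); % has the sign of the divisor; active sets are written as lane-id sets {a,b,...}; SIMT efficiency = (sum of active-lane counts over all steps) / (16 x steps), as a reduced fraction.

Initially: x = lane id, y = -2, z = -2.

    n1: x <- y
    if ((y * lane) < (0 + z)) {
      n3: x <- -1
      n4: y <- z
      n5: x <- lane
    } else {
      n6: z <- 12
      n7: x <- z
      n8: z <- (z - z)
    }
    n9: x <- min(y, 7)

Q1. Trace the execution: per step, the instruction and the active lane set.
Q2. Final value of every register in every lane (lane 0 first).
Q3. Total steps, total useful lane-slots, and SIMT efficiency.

step 0: x <- y                       {0,1,2,3,4,5,6,7,8,9,10,11,12,13,14,15}
step 1: eval ((y * lane) < (0 + z))  {0,1,2,3,4,5,6,7,8,9,10,11,12,13,14,15}
step 2: x <- -1                      {2,3,4,5,6,7,8,9,10,11,12,13,14,15}
step 3: y <- z                       {2,3,4,5,6,7,8,9,10,11,12,13,14,15}
step 4: x <- lane                    {2,3,4,5,6,7,8,9,10,11,12,13,14,15}
step 5: z <- 12                      {0,1}
step 6: x <- z                       {0,1}
step 7: z <- (z - z)                 {0,1}
step 8: x <- min(y, 7)               {0,1,2,3,4,5,6,7,8,9,10,11,12,13,14,15}

Answer: 9 steps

x: -2,-2,-2,-2,-2,-2,-2,-2,-2,-2,-2,-2,-2,-2,-2,-2
y: -2,-2,-2,-2,-2,-2,-2,-2,-2,-2,-2,-2,-2,-2,-2,-2
z: 0,0,-2,-2,-2,-2,-2,-2,-2,-2,-2,-2,-2,-2,-2,-2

steps = 9; useful = 96; efficiency = 96/144 = 2/3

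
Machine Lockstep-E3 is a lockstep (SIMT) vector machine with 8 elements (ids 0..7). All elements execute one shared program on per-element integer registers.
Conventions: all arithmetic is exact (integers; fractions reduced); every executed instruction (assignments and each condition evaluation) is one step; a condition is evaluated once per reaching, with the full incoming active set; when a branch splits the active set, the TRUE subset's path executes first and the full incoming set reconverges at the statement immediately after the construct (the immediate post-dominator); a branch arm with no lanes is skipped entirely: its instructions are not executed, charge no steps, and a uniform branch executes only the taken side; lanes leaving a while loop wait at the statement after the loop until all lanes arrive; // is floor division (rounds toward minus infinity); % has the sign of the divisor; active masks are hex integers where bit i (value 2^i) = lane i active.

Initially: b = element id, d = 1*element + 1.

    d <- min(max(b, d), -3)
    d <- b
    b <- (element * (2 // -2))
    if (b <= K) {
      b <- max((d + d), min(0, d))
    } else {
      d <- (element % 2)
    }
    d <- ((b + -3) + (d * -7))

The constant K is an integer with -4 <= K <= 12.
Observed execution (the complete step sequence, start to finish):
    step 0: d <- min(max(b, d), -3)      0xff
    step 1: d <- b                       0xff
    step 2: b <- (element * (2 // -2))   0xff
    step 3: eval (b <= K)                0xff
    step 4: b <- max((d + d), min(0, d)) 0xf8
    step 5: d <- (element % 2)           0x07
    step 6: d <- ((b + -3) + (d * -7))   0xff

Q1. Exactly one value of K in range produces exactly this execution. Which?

Answer: K = -3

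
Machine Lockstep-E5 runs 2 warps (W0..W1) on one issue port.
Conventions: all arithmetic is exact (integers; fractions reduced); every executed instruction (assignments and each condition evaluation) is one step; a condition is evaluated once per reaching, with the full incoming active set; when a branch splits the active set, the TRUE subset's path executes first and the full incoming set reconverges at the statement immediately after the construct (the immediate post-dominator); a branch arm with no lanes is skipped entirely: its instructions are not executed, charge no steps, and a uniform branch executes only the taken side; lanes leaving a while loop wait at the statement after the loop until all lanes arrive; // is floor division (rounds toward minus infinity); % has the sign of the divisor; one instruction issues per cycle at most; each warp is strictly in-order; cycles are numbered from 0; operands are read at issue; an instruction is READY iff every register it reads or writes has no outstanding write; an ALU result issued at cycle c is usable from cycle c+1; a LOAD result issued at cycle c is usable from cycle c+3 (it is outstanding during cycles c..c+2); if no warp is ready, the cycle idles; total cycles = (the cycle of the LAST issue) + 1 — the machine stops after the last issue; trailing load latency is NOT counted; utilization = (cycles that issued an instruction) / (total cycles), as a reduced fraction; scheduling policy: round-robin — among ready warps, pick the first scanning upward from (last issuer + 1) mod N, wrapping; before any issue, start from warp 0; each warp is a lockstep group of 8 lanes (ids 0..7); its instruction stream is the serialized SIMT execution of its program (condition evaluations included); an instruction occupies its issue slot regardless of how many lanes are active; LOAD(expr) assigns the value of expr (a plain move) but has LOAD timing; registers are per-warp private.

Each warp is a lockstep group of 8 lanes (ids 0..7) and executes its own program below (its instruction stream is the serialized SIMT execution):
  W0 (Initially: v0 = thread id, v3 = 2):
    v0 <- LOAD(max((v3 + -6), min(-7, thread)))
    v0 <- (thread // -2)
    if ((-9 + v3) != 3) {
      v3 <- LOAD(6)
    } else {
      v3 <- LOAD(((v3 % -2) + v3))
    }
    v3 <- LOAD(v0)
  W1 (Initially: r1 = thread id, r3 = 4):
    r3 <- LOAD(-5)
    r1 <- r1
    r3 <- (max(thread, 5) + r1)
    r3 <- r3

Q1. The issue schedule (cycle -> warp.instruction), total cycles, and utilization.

cycle 0: W0.I0
cycle 1: W1.I0
cycle 2: W1.I1
cycle 3: W0.I1
cycle 4: W1.I2
cycle 5: W0.I2
cycle 6: W1.I3
cycle 7: W0.I3
cycle 8: idle
cycle 9: idle
cycle 10: W0.I4

Answer: 11 cycles, utilization 9/11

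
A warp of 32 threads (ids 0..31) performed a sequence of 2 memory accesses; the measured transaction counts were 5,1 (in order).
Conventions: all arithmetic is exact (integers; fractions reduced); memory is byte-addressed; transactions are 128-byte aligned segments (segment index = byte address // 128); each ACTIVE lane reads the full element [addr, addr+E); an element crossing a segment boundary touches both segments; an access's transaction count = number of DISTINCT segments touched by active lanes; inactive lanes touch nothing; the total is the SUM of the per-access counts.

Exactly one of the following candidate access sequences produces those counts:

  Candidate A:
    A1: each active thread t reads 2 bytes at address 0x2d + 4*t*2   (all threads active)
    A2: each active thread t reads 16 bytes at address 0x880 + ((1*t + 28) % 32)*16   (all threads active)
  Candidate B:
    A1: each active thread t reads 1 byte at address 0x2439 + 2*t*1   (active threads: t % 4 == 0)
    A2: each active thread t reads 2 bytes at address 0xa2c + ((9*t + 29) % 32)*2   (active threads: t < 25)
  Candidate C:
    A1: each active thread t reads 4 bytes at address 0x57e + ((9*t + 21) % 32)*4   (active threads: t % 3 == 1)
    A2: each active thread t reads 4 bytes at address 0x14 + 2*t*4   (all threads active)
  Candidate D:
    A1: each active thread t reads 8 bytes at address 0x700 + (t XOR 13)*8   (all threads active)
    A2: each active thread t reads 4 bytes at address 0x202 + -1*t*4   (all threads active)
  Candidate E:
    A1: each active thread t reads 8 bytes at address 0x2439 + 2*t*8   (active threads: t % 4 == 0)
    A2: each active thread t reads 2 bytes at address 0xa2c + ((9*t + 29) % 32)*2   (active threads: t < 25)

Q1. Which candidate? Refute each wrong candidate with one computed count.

A: A1 gives 3 transactions, not 5
B: A1 gives 1 transaction, not 5
C: A1 gives 2 transactions, not 5
D: A1 gives 2 transactions, not 5
E: all counts match (5,1)

Answer: E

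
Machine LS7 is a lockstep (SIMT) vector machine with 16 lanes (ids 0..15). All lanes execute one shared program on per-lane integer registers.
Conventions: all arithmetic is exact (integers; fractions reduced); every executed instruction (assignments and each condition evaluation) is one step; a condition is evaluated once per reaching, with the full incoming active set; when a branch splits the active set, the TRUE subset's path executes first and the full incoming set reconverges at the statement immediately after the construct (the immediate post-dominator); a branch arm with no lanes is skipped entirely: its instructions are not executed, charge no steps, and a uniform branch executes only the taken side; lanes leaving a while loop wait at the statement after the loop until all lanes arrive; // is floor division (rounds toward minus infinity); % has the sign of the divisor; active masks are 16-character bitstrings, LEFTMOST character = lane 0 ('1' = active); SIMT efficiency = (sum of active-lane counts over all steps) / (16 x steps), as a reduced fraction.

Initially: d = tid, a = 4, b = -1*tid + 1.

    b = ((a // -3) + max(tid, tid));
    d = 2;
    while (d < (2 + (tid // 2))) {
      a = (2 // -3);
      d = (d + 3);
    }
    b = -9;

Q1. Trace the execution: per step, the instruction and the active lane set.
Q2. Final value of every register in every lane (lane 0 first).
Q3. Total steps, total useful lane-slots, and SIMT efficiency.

step 0: b <- ((a // -3) + max(tid, tid)) 1111111111111111
step 1: d <- 2                       1111111111111111
step 2: eval (d < (2 + (tid // 2)))  1111111111111111
step 3: a <- (2 // -3)               0011111111111111
step 4: d <- (d + 3)                 0011111111111111
step 5: eval (d < (2 + (tid // 2)))  0011111111111111
step 6: a <- (2 // -3)               0000000011111111
step 7: d <- (d + 3)                 0000000011111111
step 8: eval (d < (2 + (tid // 2)))  0000000011111111
step 9: a <- (2 // -3)               0000000000000011
step 10: d <- (d + 3)                 0000000000000011
step 11: eval (d < (2 + (tid // 2)))  0000000000000011
step 12: b <- -9                      1111111111111111

Answer: 13 steps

d: 2,2,5,5,5,5,5,5,8,8,8,8,8,8,11,11
a: 4,4,-1,-1,-1,-1,-1,-1,-1,-1,-1,-1,-1,-1,-1,-1
b: -9,-9,-9,-9,-9,-9,-9,-9,-9,-9,-9,-9,-9,-9,-9,-9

steps = 13; useful = 136; efficiency = 136/208 = 17/26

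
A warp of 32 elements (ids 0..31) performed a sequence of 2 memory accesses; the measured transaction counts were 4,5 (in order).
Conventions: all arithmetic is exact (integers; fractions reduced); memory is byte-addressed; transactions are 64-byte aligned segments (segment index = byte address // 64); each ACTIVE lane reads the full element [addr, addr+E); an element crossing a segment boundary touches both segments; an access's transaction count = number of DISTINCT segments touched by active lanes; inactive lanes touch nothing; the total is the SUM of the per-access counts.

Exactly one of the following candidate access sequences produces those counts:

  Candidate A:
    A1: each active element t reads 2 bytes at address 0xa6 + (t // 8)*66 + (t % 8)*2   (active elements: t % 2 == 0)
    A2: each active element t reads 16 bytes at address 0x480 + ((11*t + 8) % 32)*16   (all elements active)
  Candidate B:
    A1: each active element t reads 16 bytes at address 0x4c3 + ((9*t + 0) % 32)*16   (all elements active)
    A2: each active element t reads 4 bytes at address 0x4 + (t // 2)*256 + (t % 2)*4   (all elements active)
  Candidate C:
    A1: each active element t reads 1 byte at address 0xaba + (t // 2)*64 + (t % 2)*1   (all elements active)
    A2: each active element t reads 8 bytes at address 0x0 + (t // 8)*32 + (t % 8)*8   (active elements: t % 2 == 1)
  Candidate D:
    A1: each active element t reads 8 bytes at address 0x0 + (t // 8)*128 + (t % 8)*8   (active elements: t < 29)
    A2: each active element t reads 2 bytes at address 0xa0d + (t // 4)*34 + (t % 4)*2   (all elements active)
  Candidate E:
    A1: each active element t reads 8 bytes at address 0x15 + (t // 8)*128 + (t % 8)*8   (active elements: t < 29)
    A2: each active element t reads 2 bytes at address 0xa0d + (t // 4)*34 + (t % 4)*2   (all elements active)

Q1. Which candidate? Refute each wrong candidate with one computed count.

A: A2 gives 8 transactions, not 5
B: A1 gives 9 transactions, not 4
C: A1 gives 16 transactions, not 4
E: A1 gives 7 transactions, not 4
D: all counts match (4,5)

Answer: D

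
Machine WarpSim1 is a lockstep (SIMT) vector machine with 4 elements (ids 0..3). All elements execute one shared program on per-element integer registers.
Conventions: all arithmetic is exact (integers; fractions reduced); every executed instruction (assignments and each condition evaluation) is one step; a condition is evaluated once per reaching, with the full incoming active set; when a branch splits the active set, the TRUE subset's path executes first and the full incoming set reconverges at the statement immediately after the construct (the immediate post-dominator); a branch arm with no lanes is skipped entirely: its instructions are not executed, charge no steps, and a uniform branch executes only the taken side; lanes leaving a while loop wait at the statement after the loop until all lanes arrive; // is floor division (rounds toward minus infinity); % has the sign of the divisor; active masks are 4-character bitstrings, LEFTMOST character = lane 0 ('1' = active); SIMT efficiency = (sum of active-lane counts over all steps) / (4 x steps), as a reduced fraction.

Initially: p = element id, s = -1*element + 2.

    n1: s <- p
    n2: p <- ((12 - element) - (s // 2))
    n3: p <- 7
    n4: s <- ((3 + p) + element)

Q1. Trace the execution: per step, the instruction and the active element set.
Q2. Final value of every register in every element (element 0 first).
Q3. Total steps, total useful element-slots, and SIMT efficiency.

step 0: s <- p                       1111
step 1: p <- ((12 - element) - (s // 2)) 1111
step 2: p <- 7                       1111
step 3: s <- ((3 + p) + element)     1111

Answer: 4 steps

p: 7,7,7,7
s: 10,11,12,13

steps = 4; useful = 16; efficiency = 16/16 = 1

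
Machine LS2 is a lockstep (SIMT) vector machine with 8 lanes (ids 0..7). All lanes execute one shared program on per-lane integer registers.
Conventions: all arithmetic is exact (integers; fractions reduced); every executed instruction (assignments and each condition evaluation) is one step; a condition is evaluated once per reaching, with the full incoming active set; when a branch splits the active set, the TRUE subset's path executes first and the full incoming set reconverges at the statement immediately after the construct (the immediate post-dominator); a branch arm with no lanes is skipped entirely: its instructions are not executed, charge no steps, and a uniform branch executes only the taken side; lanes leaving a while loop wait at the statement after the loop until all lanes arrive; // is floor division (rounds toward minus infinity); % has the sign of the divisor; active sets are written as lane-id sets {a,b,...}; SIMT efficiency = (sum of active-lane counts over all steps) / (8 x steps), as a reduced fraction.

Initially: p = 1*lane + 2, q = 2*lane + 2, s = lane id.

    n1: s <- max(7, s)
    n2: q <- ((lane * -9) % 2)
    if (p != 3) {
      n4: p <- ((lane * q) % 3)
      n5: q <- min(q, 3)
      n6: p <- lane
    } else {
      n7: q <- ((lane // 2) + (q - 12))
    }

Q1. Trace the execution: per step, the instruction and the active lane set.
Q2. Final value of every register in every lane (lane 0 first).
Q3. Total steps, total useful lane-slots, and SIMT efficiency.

step 0: s <- max(7, s)               {0,1,2,3,4,5,6,7}
step 1: q <- ((lane * -9) % 2)       {0,1,2,3,4,5,6,7}
step 2: eval (p != 3)                {0,1,2,3,4,5,6,7}
step 3: p <- ((lane * q) % 3)        {0,2,3,4,5,6,7}
step 4: q <- min(q, 3)               {0,2,3,4,5,6,7}
step 5: p <- lane                    {0,2,3,4,5,6,7}
step 6: q <- ((lane // 2) + (q - 12)) {1}

Answer: 7 steps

p: 0,3,2,3,4,5,6,7
q: 0,-11,0,1,0,1,0,1
s: 7,7,7,7,7,7,7,7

steps = 7; useful = 46; efficiency = 46/56 = 23/28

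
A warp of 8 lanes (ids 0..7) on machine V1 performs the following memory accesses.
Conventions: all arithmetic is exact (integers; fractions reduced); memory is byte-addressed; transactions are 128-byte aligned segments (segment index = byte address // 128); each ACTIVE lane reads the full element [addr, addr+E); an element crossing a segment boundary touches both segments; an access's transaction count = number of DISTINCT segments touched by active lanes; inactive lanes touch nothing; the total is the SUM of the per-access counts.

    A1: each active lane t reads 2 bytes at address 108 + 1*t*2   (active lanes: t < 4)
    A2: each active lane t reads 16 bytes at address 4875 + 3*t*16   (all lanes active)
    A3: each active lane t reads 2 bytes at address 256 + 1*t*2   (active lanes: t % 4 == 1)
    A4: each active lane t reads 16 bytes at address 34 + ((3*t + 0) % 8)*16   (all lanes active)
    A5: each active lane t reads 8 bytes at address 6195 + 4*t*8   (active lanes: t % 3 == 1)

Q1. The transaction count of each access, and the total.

A1: 1 transaction
A2: 3 transactions
A3: 1 transaction
A4: 2 transactions
A5: 3 transactions

Answer: 1,3,1,2,3; total 10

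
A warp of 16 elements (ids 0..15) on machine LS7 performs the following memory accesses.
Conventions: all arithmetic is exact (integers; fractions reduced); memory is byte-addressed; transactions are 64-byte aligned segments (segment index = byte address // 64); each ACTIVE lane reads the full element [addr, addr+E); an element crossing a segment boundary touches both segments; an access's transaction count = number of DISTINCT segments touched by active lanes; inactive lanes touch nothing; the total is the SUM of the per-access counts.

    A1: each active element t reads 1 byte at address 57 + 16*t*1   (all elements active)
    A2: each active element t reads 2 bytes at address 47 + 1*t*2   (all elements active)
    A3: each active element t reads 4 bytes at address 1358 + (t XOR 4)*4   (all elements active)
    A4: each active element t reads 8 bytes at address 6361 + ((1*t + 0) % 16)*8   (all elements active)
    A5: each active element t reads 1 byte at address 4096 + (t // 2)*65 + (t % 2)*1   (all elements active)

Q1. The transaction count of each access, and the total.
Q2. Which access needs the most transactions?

A1: 5 transactions
A2: 2 transactions
A3: 2 transactions
A4: 3 transactions
A5: 8 transactions

Answer: 5,2,2,3,8; total 20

Answer: A5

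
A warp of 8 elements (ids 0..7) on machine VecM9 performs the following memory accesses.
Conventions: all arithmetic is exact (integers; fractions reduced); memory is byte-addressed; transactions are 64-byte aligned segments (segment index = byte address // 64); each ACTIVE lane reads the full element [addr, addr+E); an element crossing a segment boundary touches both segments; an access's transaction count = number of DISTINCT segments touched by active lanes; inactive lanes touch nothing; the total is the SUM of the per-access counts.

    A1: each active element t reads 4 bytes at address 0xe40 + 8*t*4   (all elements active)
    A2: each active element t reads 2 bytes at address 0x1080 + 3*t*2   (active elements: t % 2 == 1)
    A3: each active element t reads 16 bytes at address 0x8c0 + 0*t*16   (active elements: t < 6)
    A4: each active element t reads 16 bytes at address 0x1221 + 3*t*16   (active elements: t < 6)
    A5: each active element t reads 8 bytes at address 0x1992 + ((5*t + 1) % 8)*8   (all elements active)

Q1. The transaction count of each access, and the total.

A1: 4 transactions
A2: 1 transaction
A3: 1 transaction
A4: 5 transactions
A5: 2 transactions

Answer: 4,1,1,5,2; total 13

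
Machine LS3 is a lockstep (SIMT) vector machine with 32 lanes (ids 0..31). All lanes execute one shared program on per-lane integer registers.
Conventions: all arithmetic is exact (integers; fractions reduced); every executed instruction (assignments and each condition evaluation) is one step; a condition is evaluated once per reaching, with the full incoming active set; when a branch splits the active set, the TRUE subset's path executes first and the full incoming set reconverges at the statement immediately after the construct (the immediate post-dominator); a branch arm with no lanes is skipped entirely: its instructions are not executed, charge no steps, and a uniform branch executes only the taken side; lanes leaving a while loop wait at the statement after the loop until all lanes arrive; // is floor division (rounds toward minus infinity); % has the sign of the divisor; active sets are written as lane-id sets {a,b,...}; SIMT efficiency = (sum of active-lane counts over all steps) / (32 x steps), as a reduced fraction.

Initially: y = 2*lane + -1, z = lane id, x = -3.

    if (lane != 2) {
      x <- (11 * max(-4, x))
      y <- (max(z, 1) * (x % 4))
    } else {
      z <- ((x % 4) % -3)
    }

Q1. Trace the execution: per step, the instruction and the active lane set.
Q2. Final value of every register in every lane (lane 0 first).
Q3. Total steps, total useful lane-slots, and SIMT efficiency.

step 0: eval (lane != 2)             {0,1,2,3,4,5,6,7,8,9,10,11,12,13,14,15,16,17,18,19,20,21,22,23,24,25,26,27,28,29,30,31}
step 1: x <- (11 * max(-4, x))       {0,1,3,4,5,6,7,8,9,10,11,12,13,14,15,16,17,18,19,20,21,22,23,24,25,26,27,28,29,30,31}
step 2: y <- (max(z, 1) * (x % 4))   {0,1,3,4,5,6,7,8,9,10,11,12,13,14,15,16,17,18,19,20,21,22,23,24,25,26,27,28,29,30,31}
step 3: z <- ((x % 4) % -3)          {2}

Answer: 4 steps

y: 3,3,3,9,12,15,18,21,24,27,30,33,36,39,42,45,48,51,54,57,60,63,66,69,72,75,78,81,84,87,90,93
z: 0,1,-2,3,4,5,6,7,8,9,10,11,12,13,14,15,16,17,18,19,20,21,22,23,24,25,26,27,28,29,30,31
x: -33,-33,-3,-33,-33,-33,-33,-33,-33,-33,-33,-33,-33,-33,-33,-33,-33,-33,-33,-33,-33,-33,-33,-33,-33,-33,-33,-33,-33,-33,-33,-33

steps = 4; useful = 95; efficiency = 95/128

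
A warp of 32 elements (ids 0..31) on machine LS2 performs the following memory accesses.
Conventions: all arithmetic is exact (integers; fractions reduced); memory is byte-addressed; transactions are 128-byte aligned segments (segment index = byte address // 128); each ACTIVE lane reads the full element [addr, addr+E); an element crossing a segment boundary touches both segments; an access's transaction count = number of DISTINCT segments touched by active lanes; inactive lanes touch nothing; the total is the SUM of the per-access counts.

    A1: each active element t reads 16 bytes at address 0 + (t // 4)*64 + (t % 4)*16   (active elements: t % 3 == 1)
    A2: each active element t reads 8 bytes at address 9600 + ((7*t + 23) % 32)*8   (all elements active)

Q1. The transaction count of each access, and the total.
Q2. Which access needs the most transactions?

A1: 4 transactions
A2: 2 transactions

Answer: 4,2; total 6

Answer: A1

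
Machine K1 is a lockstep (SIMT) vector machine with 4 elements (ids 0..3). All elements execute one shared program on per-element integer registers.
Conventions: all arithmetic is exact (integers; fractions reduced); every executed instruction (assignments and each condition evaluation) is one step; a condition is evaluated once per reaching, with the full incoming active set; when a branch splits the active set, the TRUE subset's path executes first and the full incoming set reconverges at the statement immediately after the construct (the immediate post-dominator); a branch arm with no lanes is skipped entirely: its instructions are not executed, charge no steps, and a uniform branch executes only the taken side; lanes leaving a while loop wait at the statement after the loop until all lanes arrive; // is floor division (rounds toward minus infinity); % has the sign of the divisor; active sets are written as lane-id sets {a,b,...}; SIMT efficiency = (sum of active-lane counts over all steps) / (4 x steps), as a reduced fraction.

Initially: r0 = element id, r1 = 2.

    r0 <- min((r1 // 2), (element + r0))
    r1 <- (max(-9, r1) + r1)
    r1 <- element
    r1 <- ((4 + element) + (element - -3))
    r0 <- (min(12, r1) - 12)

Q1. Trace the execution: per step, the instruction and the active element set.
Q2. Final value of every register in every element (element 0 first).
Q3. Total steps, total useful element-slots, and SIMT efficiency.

step 0: r0 <- min((r1 // 2), (element + r0)) {0,1,2,3}
step 1: r1 <- (max(-9, r1) + r1)     {0,1,2,3}
step 2: r1 <- element                {0,1,2,3}
step 3: r1 <- ((4 + element) + (element - -3)) {0,1,2,3}
step 4: r0 <- (min(12, r1) - 12)     {0,1,2,3}

Answer: 5 steps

r0: -5,-3,-1,0
r1: 7,9,11,13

steps = 5; useful = 20; efficiency = 20/20 = 1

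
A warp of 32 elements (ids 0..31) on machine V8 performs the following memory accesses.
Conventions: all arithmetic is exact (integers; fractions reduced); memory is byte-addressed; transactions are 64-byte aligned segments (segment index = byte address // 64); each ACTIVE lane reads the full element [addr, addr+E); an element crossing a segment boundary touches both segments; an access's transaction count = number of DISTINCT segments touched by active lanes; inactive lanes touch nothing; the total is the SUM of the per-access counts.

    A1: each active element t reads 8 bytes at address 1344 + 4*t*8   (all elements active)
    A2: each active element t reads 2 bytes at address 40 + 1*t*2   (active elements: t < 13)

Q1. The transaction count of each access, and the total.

A1: 16 transactions
A2: 2 transactions

Answer: 16,2; total 18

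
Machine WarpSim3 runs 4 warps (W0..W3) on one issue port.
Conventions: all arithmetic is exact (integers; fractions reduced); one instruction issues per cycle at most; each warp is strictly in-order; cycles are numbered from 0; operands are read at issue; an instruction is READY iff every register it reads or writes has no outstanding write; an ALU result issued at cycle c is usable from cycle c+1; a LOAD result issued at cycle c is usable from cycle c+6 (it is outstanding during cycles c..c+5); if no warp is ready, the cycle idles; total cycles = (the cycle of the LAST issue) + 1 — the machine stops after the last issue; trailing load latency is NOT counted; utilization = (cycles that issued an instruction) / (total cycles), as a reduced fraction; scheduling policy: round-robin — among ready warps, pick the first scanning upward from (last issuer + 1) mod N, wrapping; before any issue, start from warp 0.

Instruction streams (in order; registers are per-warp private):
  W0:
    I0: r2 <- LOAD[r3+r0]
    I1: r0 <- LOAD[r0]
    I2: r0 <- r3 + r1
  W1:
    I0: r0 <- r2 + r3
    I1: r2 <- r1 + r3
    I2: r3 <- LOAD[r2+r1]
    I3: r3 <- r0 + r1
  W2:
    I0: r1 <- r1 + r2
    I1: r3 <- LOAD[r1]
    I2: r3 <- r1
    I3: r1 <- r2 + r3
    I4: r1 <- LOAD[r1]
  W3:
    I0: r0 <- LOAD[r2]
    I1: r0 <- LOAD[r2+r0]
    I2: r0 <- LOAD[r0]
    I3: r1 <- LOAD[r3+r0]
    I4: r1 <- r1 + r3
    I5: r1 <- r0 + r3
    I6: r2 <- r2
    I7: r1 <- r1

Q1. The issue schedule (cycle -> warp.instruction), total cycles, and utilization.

cycle 0: W0.I0
cycle 1: W1.I0
cycle 2: W2.I0
cycle 3: W3.I0
cycle 4: W0.I1
cycle 5: W1.I1
cycle 6: W2.I1
cycle 7: W1.I2
cycle 8: idle
cycle 9: W3.I1
cycle 10: W0.I2
cycle 11: idle
cycle 12: W2.I2
cycle 13: W1.I3
cycle 14: W2.I3
cycle 15: W3.I2
cycle 16: W2.I4
cycle 17: idle
cycle 18: idle
cycle 19: idle
cycle 20: idle
cycle 21: W3.I3
cycle 22: idle
cycle 23: idle
cycle 24: idle
cycle 25: idle
cycle 26: idle
cycle 27: W3.I4
cycle 28: W3.I5
cycle 29: W3.I6
cycle 30: W3.I7

Answer: 31 cycles, utilization 20/31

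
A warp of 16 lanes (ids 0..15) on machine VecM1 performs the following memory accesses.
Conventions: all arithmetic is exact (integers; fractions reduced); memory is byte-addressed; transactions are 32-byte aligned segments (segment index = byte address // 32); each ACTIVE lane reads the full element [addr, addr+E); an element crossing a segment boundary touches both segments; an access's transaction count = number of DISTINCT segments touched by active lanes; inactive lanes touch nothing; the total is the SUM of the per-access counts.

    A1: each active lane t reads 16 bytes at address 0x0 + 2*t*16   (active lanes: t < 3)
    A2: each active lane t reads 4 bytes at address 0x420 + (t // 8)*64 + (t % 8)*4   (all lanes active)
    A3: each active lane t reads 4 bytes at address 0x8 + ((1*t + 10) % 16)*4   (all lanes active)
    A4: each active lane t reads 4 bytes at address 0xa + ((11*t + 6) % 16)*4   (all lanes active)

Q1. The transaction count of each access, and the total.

A1: 3 transactions
A2: 2 transactions
A3: 3 transactions
A4: 3 transactions

Answer: 3,2,3,3; total 11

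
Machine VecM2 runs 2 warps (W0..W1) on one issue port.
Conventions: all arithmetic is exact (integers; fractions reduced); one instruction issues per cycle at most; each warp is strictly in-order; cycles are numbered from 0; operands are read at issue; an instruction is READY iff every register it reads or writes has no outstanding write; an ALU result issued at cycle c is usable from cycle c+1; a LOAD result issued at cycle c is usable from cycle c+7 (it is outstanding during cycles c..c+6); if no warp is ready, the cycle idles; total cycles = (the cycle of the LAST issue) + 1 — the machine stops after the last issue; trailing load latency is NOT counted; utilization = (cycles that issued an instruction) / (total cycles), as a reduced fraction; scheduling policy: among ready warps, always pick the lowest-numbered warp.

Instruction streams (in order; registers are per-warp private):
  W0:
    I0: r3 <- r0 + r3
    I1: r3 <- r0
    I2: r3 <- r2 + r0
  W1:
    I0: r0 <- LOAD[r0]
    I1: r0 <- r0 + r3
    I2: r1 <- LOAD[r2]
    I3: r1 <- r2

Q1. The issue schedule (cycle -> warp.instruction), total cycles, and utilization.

cycle 0: W0.I0
cycle 1: W0.I1
cycle 2: W0.I2
cycle 3: W1.I0
cycle 4: idle
cycle 5: idle
cycle 6: idle
cycle 7: idle
cycle 8: idle
cycle 9: idle
cycle 10: W1.I1
cycle 11: W1.I2
cycle 12: idle
cycle 13: idle
cycle 14: idle
cycle 15: idle
cycle 16: idle
cycle 17: idle
cycle 18: W1.I3

Answer: 19 cycles, utilization 7/19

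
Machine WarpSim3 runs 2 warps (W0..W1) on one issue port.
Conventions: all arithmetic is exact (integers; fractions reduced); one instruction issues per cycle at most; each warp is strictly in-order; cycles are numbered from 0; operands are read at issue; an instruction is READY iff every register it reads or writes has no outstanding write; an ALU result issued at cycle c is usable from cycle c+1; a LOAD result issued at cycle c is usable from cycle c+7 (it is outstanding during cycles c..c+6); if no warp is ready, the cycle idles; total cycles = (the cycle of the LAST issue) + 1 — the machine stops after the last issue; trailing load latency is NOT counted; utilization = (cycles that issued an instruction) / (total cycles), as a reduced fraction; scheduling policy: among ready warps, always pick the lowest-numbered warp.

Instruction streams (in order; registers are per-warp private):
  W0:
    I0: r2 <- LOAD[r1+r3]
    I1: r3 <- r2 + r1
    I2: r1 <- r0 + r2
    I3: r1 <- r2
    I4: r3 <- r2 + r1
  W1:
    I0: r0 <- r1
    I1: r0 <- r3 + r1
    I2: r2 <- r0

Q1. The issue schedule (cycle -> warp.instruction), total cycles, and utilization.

cycle 0: W0.I0
cycle 1: W1.I0
cycle 2: W1.I1
cycle 3: W1.I2
cycle 4: idle
cycle 5: idle
cycle 6: idle
cycle 7: W0.I1
cycle 8: W0.I2
cycle 9: W0.I3
cycle 10: W0.I4

Answer: 11 cycles, utilization 8/11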